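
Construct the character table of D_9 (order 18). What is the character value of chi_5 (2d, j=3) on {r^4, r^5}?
Conjugacy classes: {e} of size 1, {r^1, r^8} of size 2, {r^2, r^7} of size 2, {r^3, r^6} of size 2, {r^4, r^5} of size 2, {s, sr, ..., sr^8} of size 9.
Character table:
  irrep \ class              {e} (size 1)  {r^1, r^8} (size 2)  {r^2, r^7} (size 2)  {r^3, r^6} (size 2)  {r^4, r^5} (size 2)  {s, sr, ..., sr^8} (size 9)
  chi_1 (triv)               1             1                    1                    1                    1                    1                          
  chi_2 (sign: r->1, s->-1)  1             1                    1                    1                    1                    -1                         
  chi_3 (2d, j=1)            2             2*cos(2*pi/9)        2*cos(4*pi/9)        -1                   -2*cos(pi/9)         0                          
  chi_4 (2d, j=2)            2             2*cos(4*pi/9)        -2*cos(pi/9)         -1                   2*cos(2*pi/9)        0                          
  chi_5 (2d, j=3)            2             -1                   -1                   2                    -1                   0                          
  chi_6 (2d, j=4)            2             -2*cos(pi/9)         2*cos(2*pi/9)        -1                   2*cos(4*pi/9)        0                          

Spot check: chi_5 (2d, j=3) on {r^4, r^5} = -1.

Proof sketch: D_9 has order 2*9 = 18 with 6 conjugacy classes, hence 6 irreducibles. Sum of squared dims 1 + 1 + 4 + 4 + 4 + 4 = 18 = |G|. Linear characters come from the abelianisation; the 2-dimensional irreps have character r^k -> 2*cos(2*pi*j*k/9), reflections -> 0.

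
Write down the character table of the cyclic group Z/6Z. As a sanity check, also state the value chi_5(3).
Character table of Z/6Z (irreps indexed chi_0,...,chi_5 with chi_k(m) = zeta_6^(k*m), zeta_6 = exp(2*pi*i/6)):
  irrep \ class  {0} (size 1)  {1} (size 1)    {2} (size 1)    {3} (size 1)  {4} (size 1)    {5} (size 1)  
  chi_0          1             1               1               1             1               1             
  chi_1          1             exp(I*pi/3)     exp(2*I*pi/3)   -1            exp(-2*I*pi/3)  exp(-I*pi/3)  
  chi_2          1             exp(2*I*pi/3)   exp(-2*I*pi/3)  1             exp(2*I*pi/3)   exp(-2*I*pi/3)
  chi_3          1             -1              1               -1            1               -1            
  chi_4          1             exp(-2*I*pi/3)  exp(2*I*pi/3)   1             exp(-2*I*pi/3)  exp(2*I*pi/3) 
  chi_5          1             exp(-I*pi/3)    exp(-2*I*pi/3)  -1            exp(2*I*pi/3)   exp(I*pi/3)   

Spot check: chi_5(3) = zeta_6^(5*3) = zeta_6^15 = -1.

Why: Z/6Z is abelian, so all 6 irreducible complex representations are 1-dimensional. They are given by chi_k(m) = zeta_6^(k*m) for k = 0,...,5. Row orthogonality: sum_m chi_k(m) conj(chi_l(m)) = 6 * [k = l].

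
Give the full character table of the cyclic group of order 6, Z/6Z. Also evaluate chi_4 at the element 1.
Character table of Z/6Z (irreps indexed chi_0,...,chi_5 with chi_k(m) = zeta_6^(k*m), zeta_6 = exp(2*pi*i/6)):
  irrep \ class  {0} (size 1)  {1} (size 1)    {2} (size 1)    {3} (size 1)  {4} (size 1)    {5} (size 1)  
  chi_0          1             1               1               1             1               1             
  chi_1          1             exp(I*pi/3)     exp(2*I*pi/3)   -1            exp(-2*I*pi/3)  exp(-I*pi/3)  
  chi_2          1             exp(2*I*pi/3)   exp(-2*I*pi/3)  1             exp(2*I*pi/3)   exp(-2*I*pi/3)
  chi_3          1             -1              1               -1            1               -1            
  chi_4          1             exp(-2*I*pi/3)  exp(2*I*pi/3)   1             exp(-2*I*pi/3)  exp(2*I*pi/3) 
  chi_5          1             exp(-I*pi/3)    exp(-2*I*pi/3)  -1            exp(2*I*pi/3)   exp(I*pi/3)   

Spot check: chi_4(1) = zeta_6^(4*1) = zeta_6^4 = exp(-2*I*pi/3).

Solution. Z/6Z is abelian, so all 6 irreducible complex representations are 1-dimensional. They are given by chi_k(m) = zeta_6^(k*m) for k = 0,...,5. Row orthogonality: sum_m chi_k(m) conj(chi_l(m)) = 6 * [k = l].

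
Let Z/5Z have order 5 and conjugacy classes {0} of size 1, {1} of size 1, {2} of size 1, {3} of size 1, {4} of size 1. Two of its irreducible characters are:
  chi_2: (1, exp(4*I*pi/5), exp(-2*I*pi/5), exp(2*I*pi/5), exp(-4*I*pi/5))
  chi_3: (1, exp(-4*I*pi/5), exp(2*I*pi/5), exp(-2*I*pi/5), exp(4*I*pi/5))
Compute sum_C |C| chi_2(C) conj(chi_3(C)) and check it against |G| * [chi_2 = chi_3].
Sum = 0; so <chi_2, chi_3> = 0 (distinct irreducibles are orthogonal).

Details: Compute term by term over conjugacy classes (|C| * chi_2(C) * conj(chi_3(C))):
  1*(1)*conj(1) + 1*(exp(4*I*pi/5))*conj(exp(-4*I*pi/5)) + 1*(exp(-2*I*pi/5))*conj(exp(2*I*pi/5)) + 1*(exp(2*I*pi/5))*conj(exp(-2*I*pi/5)) + 1*(exp(-4*I*pi/5))*conj(exp(4*I*pi/5))
  = (1) + (exp(-2*I*pi/5)) + (exp(-4*I*pi/5)) + (exp(4*I*pi/5)) + (exp(2*I*pi/5))
  = 0.
(Exp terms are combined using exp(i*s)*conj(exp(i*t)) = exp(i*(s-t)), and sums of them are collapsed using the identity that for every m > 1 the m distinct m-th roots of unity sum to 0, e.g. 1 + exp(2*I*pi/3) + exp(-2*I*pi/3) = 0.)
Dividing by |G| = 5 gives 0/5 = 0, matching the row-orthogonality relation <chi_2, chi_3> = [chi_2 = chi_3].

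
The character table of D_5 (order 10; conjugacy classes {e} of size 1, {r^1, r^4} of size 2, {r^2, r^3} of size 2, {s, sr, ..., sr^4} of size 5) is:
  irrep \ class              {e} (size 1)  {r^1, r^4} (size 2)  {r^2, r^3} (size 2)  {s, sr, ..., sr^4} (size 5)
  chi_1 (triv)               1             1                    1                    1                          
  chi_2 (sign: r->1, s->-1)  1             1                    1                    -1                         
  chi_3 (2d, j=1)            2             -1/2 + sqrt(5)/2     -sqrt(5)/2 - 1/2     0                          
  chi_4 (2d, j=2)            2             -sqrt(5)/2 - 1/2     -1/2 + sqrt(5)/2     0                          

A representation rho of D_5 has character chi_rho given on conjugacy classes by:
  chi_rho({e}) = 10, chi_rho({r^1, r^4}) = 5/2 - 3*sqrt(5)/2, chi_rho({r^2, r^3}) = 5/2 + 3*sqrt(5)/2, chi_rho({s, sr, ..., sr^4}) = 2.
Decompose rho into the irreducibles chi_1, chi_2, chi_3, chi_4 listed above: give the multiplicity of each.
Multiplicities: chi_1: 3, chi_2: 1, chi_3: 0, chi_4: 3.

Why: Use <chi_rho, chi> = (1/|G|) sum_C |C| * chi_rho(C) * conj(chi(C)) with |G| = 10 for each irreducible chi in the table:
  <chi_rho, chi_1> = (1/10)[1*(10)*conj(1) + 2*(5/2 - 3*sqrt(5)/2)*conj(1) + 2*(5/2 + 3*sqrt(5)/2)*conj(1) + 5*(2)*conj(1)]
      = (1/10)[(10) + (5 - 3*sqrt(5)) + (5 + 3*sqrt(5)) + (10)] = 30/10 = 3
  <chi_rho, chi_2> = (1/10)[1*(10)*conj(1) + 2*(5/2 - 3*sqrt(5)/2)*conj(1) + 2*(5/2 + 3*sqrt(5)/2)*conj(1) + 5*(2)*conj(-1)]
      = (1/10)[(10) + (5 - 3*sqrt(5)) + (5 + 3*sqrt(5)) + (-10)] = 10/10 = 1
  <chi_rho, chi_3> = (1/10)[1*(10)*conj(2) + 2*(5/2 - 3*sqrt(5)/2)*conj(-1/2 + sqrt(5)/2) + 2*(5/2 + 3*sqrt(5)/2)*conj(-sqrt(5)/2 - 1/2) + 5*(2)*conj(0)]
      = (1/10)[(20) + (-10 + 4*sqrt(5)) + (-10 - 4*sqrt(5)) + (0)] = 0/10 = 0
  <chi_rho, chi_4> = (1/10)[1*(10)*conj(2) + 2*(5/2 - 3*sqrt(5)/2)*conj(-sqrt(5)/2 - 1/2) + 2*(5/2 + 3*sqrt(5)/2)*conj(-1/2 + sqrt(5)/2) + 5*(2)*conj(0)]
      = (1/10)[(20) + (5 - sqrt(5)) + (sqrt(5) + 5) + (0)] = 30/10 = 3
Dimension check: dim(rho) = sum (mult * dim) = 3*1 + 1*1 + 0*2 + 3*2 = 10 = chi_rho(e) = 10.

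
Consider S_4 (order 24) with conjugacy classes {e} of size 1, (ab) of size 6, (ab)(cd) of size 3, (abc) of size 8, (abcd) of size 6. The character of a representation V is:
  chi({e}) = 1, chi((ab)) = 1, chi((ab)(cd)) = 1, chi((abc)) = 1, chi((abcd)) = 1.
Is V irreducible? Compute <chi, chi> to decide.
Irreducible: <chi, chi> = 1.

Proof sketch: <chi, chi> = (1/|G|) sum_C |C| * |chi(C)|^2 = (1/24)[1*|1|^2 + 6*|1|^2 + 3*|1|^2 + 8*|1|^2 + 6*|1|^2]
  = (1/24)[(1) + (6) + (3) + (8) + (6)] = 24/24 = 1.
A character is irreducible iff <chi, chi> = 1, so this representation is irreducible.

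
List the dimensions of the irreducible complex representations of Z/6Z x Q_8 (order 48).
Dimensions: 1, 1, 1, 1, 1, 1, 1, 1, 1, 1, 1, 1, 1, 1, 1, 1, 1, 1, 1, 1, 1, 1, 1, 1, 2, 2, 2, 2, 2, 2

Details: There are 30 irreducibles (= number of conjugacy classes). Their dimensions d_i satisfy sum d_i^2 = |G| = 48: 1 + 1 + 1 + 1 + 1 + 1 + 1 + 1 + 1 + 1 + 1 + 1 + 1 + 1 + 1 + 1 + 1 + 1 + 1 + 1 + 1 + 1 + 1 + 1 + 4 + 4 + 4 + 4 + 4 + 4 = 48. (For the product with Z/6Z: each of the 6 1-dim characters of Z/6Z tensors with each irrep of Q_8, giving 6 copies of each Q_8-dimension.)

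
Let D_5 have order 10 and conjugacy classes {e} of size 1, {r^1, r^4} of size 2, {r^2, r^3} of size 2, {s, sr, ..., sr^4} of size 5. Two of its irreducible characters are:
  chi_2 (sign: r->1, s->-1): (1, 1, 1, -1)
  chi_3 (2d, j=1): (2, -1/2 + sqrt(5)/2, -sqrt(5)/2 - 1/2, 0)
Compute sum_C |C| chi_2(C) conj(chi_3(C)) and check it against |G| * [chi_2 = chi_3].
Sum = 0; so <chi_2, chi_3> = 0 (distinct irreducibles are orthogonal).

Justification: Compute term by term over conjugacy classes (|C| * chi_2(C) * conj(chi_3(C))):
  1*(1)*conj(2) + 2*(1)*conj(-1/2 + sqrt(5)/2) + 2*(1)*conj(-sqrt(5)/2 - 1/2) + 5*(-1)*conj(0)
  = (2) + (-1 + sqrt(5)) + (-sqrt(5) - 1) + (0)
  = 0.
Dividing by |G| = 10 gives 0/10 = 0, matching the row-orthogonality relation <chi_2, chi_3> = [chi_2 = chi_3].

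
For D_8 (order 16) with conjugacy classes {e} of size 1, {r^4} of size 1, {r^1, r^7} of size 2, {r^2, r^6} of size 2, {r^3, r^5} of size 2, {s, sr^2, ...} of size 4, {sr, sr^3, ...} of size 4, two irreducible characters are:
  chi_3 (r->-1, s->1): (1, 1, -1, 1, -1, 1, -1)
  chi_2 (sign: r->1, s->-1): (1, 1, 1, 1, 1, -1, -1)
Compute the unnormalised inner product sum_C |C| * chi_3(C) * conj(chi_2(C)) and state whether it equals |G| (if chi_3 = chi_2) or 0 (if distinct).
Sum = 0; so <chi_3, chi_2> = 0 (distinct irreducibles are orthogonal).

Compute term by term over conjugacy classes (|C| * chi_3(C) * conj(chi_2(C))):
  1*(1)*conj(1) + 1*(1)*conj(1) + 2*(-1)*conj(1) + 2*(1)*conj(1) + 2*(-1)*conj(1) + 4*(1)*conj(-1) + 4*(-1)*conj(-1)
  = (1) + (1) + (-2) + (2) + (-2) + (-4) + (4)
  = 0.
Dividing by |G| = 16 gives 0/16 = 0, matching the row-orthogonality relation <chi_3, chi_2> = [chi_3 = chi_2].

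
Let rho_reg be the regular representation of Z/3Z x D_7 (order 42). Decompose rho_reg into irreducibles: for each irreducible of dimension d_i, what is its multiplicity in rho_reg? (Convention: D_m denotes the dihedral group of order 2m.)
Each irreducible V_i of dimension d_i appears with multiplicity d_i, i.e. rho_reg = (direct sum over all irreducibles V_i) d_i V_i. The irreducible dimensions for Z/3Z x D_7 are 1, 1, 1, 1, 1, 1, 2, 2, 2, 2, 2, 2, 2, 2, 2: 6 irreducibles of dimension 1, each with multiplicity 1; 9 irreducibles of dimension 2, each with multiplicity 2. Total dimension 6*1*1 + 9*2*2 = 42 = |G|.

Working: General theorem: in the regular representation of a finite group G, each irreducible appears with multiplicity equal to its dimension. Check: dim(rho_reg) = sum d_i^2 = 1 + 1 + 1 + 1 + 1 + 1 + 4 + 4 + 4 + 4 + 4 + 4 + 4 + 4 + 4 = 42 = |G|.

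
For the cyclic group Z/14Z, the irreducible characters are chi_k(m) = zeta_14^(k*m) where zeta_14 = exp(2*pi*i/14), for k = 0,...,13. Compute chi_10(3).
chi_10(3) = zeta_14^30 = exp(2*I*pi/7)

chi_10(3) = zeta_14^(10*3) = zeta_14^30. Since zeta_14^14 = 1, this equals zeta_14^2 = exp(2*pi*i*2/14) = exp(2*I*pi/7).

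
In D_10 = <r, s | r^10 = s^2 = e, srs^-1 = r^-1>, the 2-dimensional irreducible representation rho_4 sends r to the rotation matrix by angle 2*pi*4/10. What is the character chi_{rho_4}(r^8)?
chi_{rho_4}(r^8) = 2*cos(2*pi*4*8/10) = -1/2 + sqrt(5)/2

Working: rho_4(r^8) is rotation by angle 2*pi*4*8/10, whose trace is 2*cos(2*pi*4*8/10) = -1/2 + sqrt(5)/2.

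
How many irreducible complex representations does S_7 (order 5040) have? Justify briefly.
15

Derivation: The number of irreducible complex representations of a finite group equals its number of conjugacy classes. Conjugacy classes in S_7 correspond to cycle types, i.e. partitions of 7; there are p(7) = 15 of them, so S_7 (order 5040) has exactly 15 irreducible complex representations.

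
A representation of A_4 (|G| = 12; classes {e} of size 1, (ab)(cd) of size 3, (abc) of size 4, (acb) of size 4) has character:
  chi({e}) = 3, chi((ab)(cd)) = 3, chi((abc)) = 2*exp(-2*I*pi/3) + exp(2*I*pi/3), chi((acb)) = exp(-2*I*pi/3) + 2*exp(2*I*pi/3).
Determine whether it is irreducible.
Not irreducible (reducible): <chi, chi> = 5 > 1.

Justification: <chi, chi> = (1/|G|) sum_C |C| * |chi(C)|^2 = (1/12)[1*|3|^2 + 3*|3|^2 + 4*|2*exp(-2*I*pi/3) + exp(2*I*pi/3)|^2 + 4*|exp(-2*I*pi/3) + 2*exp(2*I*pi/3)|^2]
  = (1/12)[(9) + (27) + (12) + (12)] = 60/12 = 5.
(Exp terms are combined using exp(i*s)*conj(exp(i*t)) = exp(i*(s-t)), and sums of them are collapsed using the identity that for every m > 1 the m distinct m-th roots of unity sum to 0, e.g. 1 + exp(2*I*pi/3) + exp(-2*I*pi/3) = 0.)
A character is irreducible iff <chi, chi> = 1, so this representation is reducible.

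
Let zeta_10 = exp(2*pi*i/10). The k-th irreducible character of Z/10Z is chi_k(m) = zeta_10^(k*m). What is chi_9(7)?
chi_9(7) = zeta_10^63 = exp(3*I*pi/5)

Working: chi_9(7) = zeta_10^(9*7) = zeta_10^63. Since zeta_10^10 = 1, this equals zeta_10^3 = exp(2*pi*i*3/10) = exp(3*I*pi/5).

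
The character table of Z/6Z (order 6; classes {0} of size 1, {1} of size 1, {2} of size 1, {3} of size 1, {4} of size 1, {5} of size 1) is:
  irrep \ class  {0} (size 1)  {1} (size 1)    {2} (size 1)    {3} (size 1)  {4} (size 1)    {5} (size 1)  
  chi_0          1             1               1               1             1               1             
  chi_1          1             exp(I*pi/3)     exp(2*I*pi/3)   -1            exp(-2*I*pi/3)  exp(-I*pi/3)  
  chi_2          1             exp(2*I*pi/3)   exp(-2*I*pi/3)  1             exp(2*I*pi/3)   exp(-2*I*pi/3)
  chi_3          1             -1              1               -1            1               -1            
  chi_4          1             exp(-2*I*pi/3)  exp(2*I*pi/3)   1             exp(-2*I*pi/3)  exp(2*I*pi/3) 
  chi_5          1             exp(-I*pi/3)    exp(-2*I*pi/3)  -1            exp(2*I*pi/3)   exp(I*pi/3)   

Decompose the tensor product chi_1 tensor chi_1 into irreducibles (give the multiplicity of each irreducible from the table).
chi_1 tensor chi_1 = chi_2 (all other irreducibles have multiplicity 0).

Derivation: The character of a tensor product is the pointwise product (chi_1 * chi_1)(C) = chi_1(C) * chi_1(C):
  {0}: (1)*(1), {1}: (exp(I*pi/3))*(exp(I*pi/3)), {2}: (exp(2*I*pi/3))*(exp(2*I*pi/3)), {3}: (-1)*(-1), {4}: (exp(-2*I*pi/3))*(exp(-2*I*pi/3)), {5}: (exp(-I*pi/3))*(exp(-I*pi/3))
so (chi_1 * chi_1) takes values
  {0} -> 1, {1} -> exp(2*I*pi/3), {2} -> exp(-2*I*pi/3), {3} -> 1, {4} -> exp(2*I*pi/3), {5} -> exp(-2*I*pi/3).
Now take the inner product of this character with each irreducible chi from the table, <chi_1*chi_1, chi> = (1/6) sum_C |C| (chi_1*chi_1)(C) conj(chi(C)):
  <chi_1*chi_1, chi_0> = (1/6)[1*(1)*conj(1) + 1*(exp(2*I*pi/3))*conj(1) + 1*(exp(-2*I*pi/3))*conj(1) + 1*(1)*conj(1) + 1*(exp(2*I*pi/3))*conj(1) + 1*(exp(-2*I*pi/3))*conj(1)]
      = (1/6)[(1) + (exp(2*I*pi/3)) + (exp(-2*I*pi/3)) + (1) + (exp(2*I*pi/3)) + (exp(-2*I*pi/3))] = 0/6 = 0
  <chi_1*chi_1, chi_1> = (1/6)[1*(1)*conj(1) + 1*(exp(2*I*pi/3))*conj(exp(I*pi/3)) + 1*(exp(-2*I*pi/3))*conj(exp(2*I*pi/3)) + 1*(1)*conj(-1) + 1*(exp(2*I*pi/3))*conj(exp(-2*I*pi/3)) + 1*(exp(-2*I*pi/3))*conj(exp(-I*pi/3))]
      = (1/6)[(1) + (exp(I*pi/3)) + (exp(2*I*pi/3)) + (-1) + (exp(-2*I*pi/3)) + (exp(-I*pi/3))] = 0/6 = 0
  <chi_1*chi_1, chi_2> = (1/6)[1*(1)*conj(1) + 1*(exp(2*I*pi/3))*conj(exp(2*I*pi/3)) + 1*(exp(-2*I*pi/3))*conj(exp(-2*I*pi/3)) + 1*(1)*conj(1) + 1*(exp(2*I*pi/3))*conj(exp(2*I*pi/3)) + 1*(exp(-2*I*pi/3))*conj(exp(-2*I*pi/3))]
      = (1/6)[(1) + (1) + (1) + (1) + (1) + (1)] = 6/6 = 1
  <chi_1*chi_1, chi_3> = (1/6)[1*(1)*conj(1) + 1*(exp(2*I*pi/3))*conj(-1) + 1*(exp(-2*I*pi/3))*conj(1) + 1*(1)*conj(-1) + 1*(exp(2*I*pi/3))*conj(1) + 1*(exp(-2*I*pi/3))*conj(-1)]
      = (1/6)[(1) + (-exp(2*I*pi/3)) + (exp(-2*I*pi/3)) + (-1) + (exp(2*I*pi/3)) + (-exp(-2*I*pi/3))] = 0/6 = 0
  <chi_1*chi_1, chi_4> = (1/6)[1*(1)*conj(1) + 1*(exp(2*I*pi/3))*conj(exp(-2*I*pi/3)) + 1*(exp(-2*I*pi/3))*conj(exp(2*I*pi/3)) + 1*(1)*conj(1) + 1*(exp(2*I*pi/3))*conj(exp(-2*I*pi/3)) + 1*(exp(-2*I*pi/3))*conj(exp(2*I*pi/3))]
      = (1/6)[(1) + (exp(-2*I*pi/3)) + (exp(2*I*pi/3)) + (1) + (exp(-2*I*pi/3)) + (exp(2*I*pi/3))] = 0/6 = 0
  <chi_1*chi_1, chi_5> = (1/6)[1*(1)*conj(1) + 1*(exp(2*I*pi/3))*conj(exp(-I*pi/3)) + 1*(exp(-2*I*pi/3))*conj(exp(-2*I*pi/3)) + 1*(1)*conj(-1) + 1*(exp(2*I*pi/3))*conj(exp(2*I*pi/3)) + 1*(exp(-2*I*pi/3))*conj(exp(I*pi/3))]
      = (1/6)[(1) + (-1) + (1) + (-1) + (1) + (-1)] = 0/6 = 0
(Exp terms are combined using exp(i*s)*conj(exp(i*t)) = exp(i*(s-t)), and sums of them are collapsed using the identity that for every m > 1 the m distinct m-th roots of unity sum to 0, e.g. 1 + exp(2*I*pi/3) + exp(-2*I*pi/3) = 0.)
Hence the multiplicities are chi_2: 1. Dimension check: dim(chi_1)*dim(chi_1) = 1*1 = 1 and sum (mult * dim) = 1*1 = 1.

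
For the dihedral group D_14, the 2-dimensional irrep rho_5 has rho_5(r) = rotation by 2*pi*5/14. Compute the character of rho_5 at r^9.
chi_{rho_5}(r^9) = 2*cos(2*pi*5*9/14) = 2*cos(45*pi/7)

Reasoning: rho_5(r^9) is rotation by angle 2*pi*5*9/14, whose trace is 2*cos(2*pi*5*9/14) = 2*cos(45*pi/7).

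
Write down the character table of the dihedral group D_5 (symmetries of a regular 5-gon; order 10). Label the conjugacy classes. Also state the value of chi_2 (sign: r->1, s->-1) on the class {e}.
Conjugacy classes: {e} of size 1, {r^1, r^4} of size 2, {r^2, r^3} of size 2, {s, sr, ..., sr^4} of size 5.
Character table:
  irrep \ class              {e} (size 1)  {r^1, r^4} (size 2)  {r^2, r^3} (size 2)  {s, sr, ..., sr^4} (size 5)
  chi_1 (triv)               1             1                    1                    1                          
  chi_2 (sign: r->1, s->-1)  1             1                    1                    -1                         
  chi_3 (2d, j=1)            2             -1/2 + sqrt(5)/2     -sqrt(5)/2 - 1/2     0                          
  chi_4 (2d, j=2)            2             -sqrt(5)/2 - 1/2     -1/2 + sqrt(5)/2     0                          

Spot check: chi_2 (sign: r->1, s->-1) on {e} = 1.

Argument: D_5 has order 2*5 = 10 with 4 conjugacy classes, hence 4 irreducibles. Sum of squared dims 1 + 1 + 4 + 4 = 10 = |G|. Linear characters come from the abelianisation; the 2-dimensional irreps have character r^k -> 2*cos(2*pi*j*k/5), reflections -> 0.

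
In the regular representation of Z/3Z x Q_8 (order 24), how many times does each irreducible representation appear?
Each irreducible V_i of dimension d_i appears with multiplicity d_i, i.e. rho_reg = (direct sum over all irreducibles V_i) d_i V_i. The irreducible dimensions for Z/3Z x Q_8 are 1, 1, 1, 1, 1, 1, 1, 1, 1, 1, 1, 1, 2, 2, 2: 12 irreducibles of dimension 1, each with multiplicity 1; 3 irreducibles of dimension 2, each with multiplicity 2. Total dimension 12*1*1 + 3*2*2 = 24 = |G|.

Why: General theorem: in the regular representation of a finite group G, each irreducible appears with multiplicity equal to its dimension. Check: dim(rho_reg) = sum d_i^2 = 1 + 1 + 1 + 1 + 1 + 1 + 1 + 1 + 1 + 1 + 1 + 1 + 4 + 4 + 4 = 24 = |G|.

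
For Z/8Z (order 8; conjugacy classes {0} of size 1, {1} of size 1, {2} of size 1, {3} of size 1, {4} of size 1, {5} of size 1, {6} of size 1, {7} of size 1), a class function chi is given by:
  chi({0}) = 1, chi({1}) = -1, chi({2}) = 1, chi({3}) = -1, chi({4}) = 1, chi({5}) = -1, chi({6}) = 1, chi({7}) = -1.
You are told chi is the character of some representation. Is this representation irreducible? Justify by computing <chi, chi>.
Irreducible: <chi, chi> = 1.

Solution. <chi, chi> = (1/|G|) sum_C |C| * |chi(C)|^2 = (1/8)[1*|1|^2 + 1*|-1|^2 + 1*|1|^2 + 1*|-1|^2 + 1*|1|^2 + 1*|-1|^2 + 1*|1|^2 + 1*|-1|^2]
  = (1/8)[(1) + (1) + (1) + (1) + (1) + (1) + (1) + (1)] = 8/8 = 1.
(Exp terms are combined using exp(i*s)*conj(exp(i*t)) = exp(i*(s-t)), and sums of them are collapsed using the identity that for every m > 1 the m distinct m-th roots of unity sum to 0, e.g. 1 + exp(2*I*pi/3) + exp(-2*I*pi/3) = 0.)
A character is irreducible iff <chi, chi> = 1, so this representation is irreducible.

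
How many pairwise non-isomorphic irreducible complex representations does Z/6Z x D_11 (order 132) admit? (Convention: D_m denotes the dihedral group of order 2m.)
42

Justification: The number of irreducible complex representations of a finite group equals its number of conjugacy classes. For a direct product, #classes(G x H) = #classes(G) * #classes(H). Z/6Z has 6 classes (abelian), D_11 has 7 classes, so 6 * 7 = 42, so Z/6Z x D_11 (order 132) has exactly 42 irreducible complex representations.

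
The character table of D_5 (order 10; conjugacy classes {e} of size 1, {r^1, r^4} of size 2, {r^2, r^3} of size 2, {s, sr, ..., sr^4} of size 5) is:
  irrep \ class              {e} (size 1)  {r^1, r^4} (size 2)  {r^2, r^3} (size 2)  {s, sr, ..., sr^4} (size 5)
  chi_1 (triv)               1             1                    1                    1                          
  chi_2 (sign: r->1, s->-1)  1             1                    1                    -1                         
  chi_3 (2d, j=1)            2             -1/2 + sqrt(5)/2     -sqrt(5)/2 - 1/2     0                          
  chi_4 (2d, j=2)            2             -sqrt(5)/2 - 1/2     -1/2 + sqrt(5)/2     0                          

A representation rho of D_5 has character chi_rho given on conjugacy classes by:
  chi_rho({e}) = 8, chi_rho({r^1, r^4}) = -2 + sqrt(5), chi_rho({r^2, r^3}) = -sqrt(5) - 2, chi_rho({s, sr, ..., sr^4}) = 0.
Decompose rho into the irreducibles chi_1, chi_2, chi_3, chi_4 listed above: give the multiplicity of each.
Multiplicities: chi_1: 0, chi_2: 0, chi_3: 3, chi_4: 1.

Working: Use <chi_rho, chi> = (1/|G|) sum_C |C| * chi_rho(C) * conj(chi(C)) with |G| = 10 for each irreducible chi in the table:
  <chi_rho, chi_1> = (1/10)[1*(8)*conj(1) + 2*(-2 + sqrt(5))*conj(1) + 2*(-sqrt(5) - 2)*conj(1) + 5*(0)*conj(1)]
      = (1/10)[(8) + (-4 + 2*sqrt(5)) + (-2*sqrt(5) - 4) + (0)] = 0/10 = 0
  <chi_rho, chi_2> = (1/10)[1*(8)*conj(1) + 2*(-2 + sqrt(5))*conj(1) + 2*(-sqrt(5) - 2)*conj(1) + 5*(0)*conj(-1)]
      = (1/10)[(8) + (-4 + 2*sqrt(5)) + (-2*sqrt(5) - 4) + (0)] = 0/10 = 0
  <chi_rho, chi_3> = (1/10)[1*(8)*conj(2) + 2*(-2 + sqrt(5))*conj(-1/2 + sqrt(5)/2) + 2*(-sqrt(5) - 2)*conj(-sqrt(5)/2 - 1/2) + 5*(0)*conj(0)]
      = (1/10)[(16) + (7 - 3*sqrt(5)) + (3*sqrt(5) + 7) + (0)] = 30/10 = 3
  <chi_rho, chi_4> = (1/10)[1*(8)*conj(2) + 2*(-2 + sqrt(5))*conj(-sqrt(5)/2 - 1/2) + 2*(-sqrt(5) - 2)*conj(-1/2 + sqrt(5)/2) + 5*(0)*conj(0)]
      = (1/10)[(16) + (-3 + sqrt(5)) + (-3 - sqrt(5)) + (0)] = 10/10 = 1
Dimension check: dim(rho) = sum (mult * dim) = 0*1 + 0*1 + 3*2 + 1*2 = 8 = chi_rho(e) = 8.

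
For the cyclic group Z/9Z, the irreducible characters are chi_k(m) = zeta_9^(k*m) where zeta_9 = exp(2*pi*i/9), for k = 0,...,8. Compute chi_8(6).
chi_8(6) = zeta_9^48 = exp(2*I*pi/3)

Argument: chi_8(6) = zeta_9^(8*6) = zeta_9^48. Since zeta_9^9 = 1, this equals zeta_9^3 = exp(2*pi*i*3/9) = exp(2*I*pi/3).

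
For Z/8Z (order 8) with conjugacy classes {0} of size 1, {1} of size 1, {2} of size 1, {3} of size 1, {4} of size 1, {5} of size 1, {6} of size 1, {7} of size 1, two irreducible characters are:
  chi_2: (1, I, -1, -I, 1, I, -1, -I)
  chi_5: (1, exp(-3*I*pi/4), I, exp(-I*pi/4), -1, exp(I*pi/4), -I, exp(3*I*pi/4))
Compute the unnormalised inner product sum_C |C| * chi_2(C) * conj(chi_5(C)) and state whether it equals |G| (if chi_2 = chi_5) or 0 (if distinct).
Sum = 0; so <chi_2, chi_5> = 0 (distinct irreducibles are orthogonal).

Why: Compute term by term over conjugacy classes (|C| * chi_2(C) * conj(chi_5(C))):
  1*(1)*conj(1) + 1*(I)*conj(exp(-3*I*pi/4)) + 1*(-1)*conj(I) + 1*(-I)*conj(exp(-I*pi/4)) + 1*(1)*conj(-1) + 1*(I)*conj(exp(I*pi/4)) + 1*(-1)*conj(-I) + 1*(-I)*conj(exp(3*I*pi/4))
  = (1) + (exp(-3*I*pi/4)) + (I) + (-exp(3*I*pi/4)) + (-1) + (exp(I*pi/4)) + (-I) + (-exp(-I*pi/4))
  = 0.
(Exp terms are combined using exp(i*s)*conj(exp(i*t)) = exp(i*(s-t)), and sums of them are collapsed using the identity that for every m > 1 the m distinct m-th roots of unity sum to 0, e.g. 1 + exp(2*I*pi/3) + exp(-2*I*pi/3) = 0.)
Dividing by |G| = 8 gives 0/8 = 0, matching the row-orthogonality relation <chi_2, chi_5> = [chi_2 = chi_5].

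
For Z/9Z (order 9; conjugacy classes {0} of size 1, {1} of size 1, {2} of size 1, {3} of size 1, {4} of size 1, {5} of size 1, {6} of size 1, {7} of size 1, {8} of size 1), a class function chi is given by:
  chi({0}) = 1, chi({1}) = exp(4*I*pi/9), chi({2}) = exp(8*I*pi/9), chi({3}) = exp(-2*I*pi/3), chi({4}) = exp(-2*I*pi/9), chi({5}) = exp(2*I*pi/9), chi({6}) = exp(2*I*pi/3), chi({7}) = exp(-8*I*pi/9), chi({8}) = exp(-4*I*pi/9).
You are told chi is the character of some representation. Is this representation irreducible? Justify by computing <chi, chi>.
Irreducible: <chi, chi> = 1.

Derivation: <chi, chi> = (1/|G|) sum_C |C| * |chi(C)|^2 = (1/9)[1*|1|^2 + 1*|exp(4*I*pi/9)|^2 + 1*|exp(8*I*pi/9)|^2 + 1*|exp(-2*I*pi/3)|^2 + 1*|exp(-2*I*pi/9)|^2 + 1*|exp(2*I*pi/9)|^2 + 1*|exp(2*I*pi/3)|^2 + 1*|exp(-8*I*pi/9)|^2 + 1*|exp(-4*I*pi/9)|^2]
  = (1/9)[(1) + (1) + (1) + (1) + (1) + (1) + (1) + (1) + (1)] = 9/9 = 1.
(Exp terms are combined using exp(i*s)*conj(exp(i*t)) = exp(i*(s-t)), and sums of them are collapsed using the identity that for every m > 1 the m distinct m-th roots of unity sum to 0, e.g. 1 + exp(2*I*pi/3) + exp(-2*I*pi/3) = 0.)
A character is irreducible iff <chi, chi> = 1, so this representation is irreducible.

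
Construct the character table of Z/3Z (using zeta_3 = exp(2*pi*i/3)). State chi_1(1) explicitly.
Character table of Z/3Z (irreps indexed chi_0,...,chi_2 with chi_k(m) = zeta_3^(k*m), zeta_3 = exp(2*pi*i/3)):
  irrep \ class  {0} (size 1)  {1} (size 1)    {2} (size 1)  
  chi_0          1             1               1             
  chi_1          1             exp(2*I*pi/3)   exp(-2*I*pi/3)
  chi_2          1             exp(-2*I*pi/3)  exp(2*I*pi/3) 

Spot check: chi_1(1) = zeta_3^(1*1) = zeta_3^1 = exp(2*I*pi/3).

Working: Z/3Z is abelian, so all 3 irreducible complex representations are 1-dimensional. They are given by chi_k(m) = zeta_3^(k*m) for k = 0,...,2. Row orthogonality: sum_m chi_k(m) conj(chi_l(m)) = 3 * [k = l].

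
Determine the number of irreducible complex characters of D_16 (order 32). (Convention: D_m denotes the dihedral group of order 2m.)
11

Proof sketch: The number of irreducible complex representations of a finite group equals its number of conjugacy classes. D_16 has 11 conjugacy classes (n/2 + 3 for n even), so D_16 (order 32) has exactly 11 irreducible complex representations.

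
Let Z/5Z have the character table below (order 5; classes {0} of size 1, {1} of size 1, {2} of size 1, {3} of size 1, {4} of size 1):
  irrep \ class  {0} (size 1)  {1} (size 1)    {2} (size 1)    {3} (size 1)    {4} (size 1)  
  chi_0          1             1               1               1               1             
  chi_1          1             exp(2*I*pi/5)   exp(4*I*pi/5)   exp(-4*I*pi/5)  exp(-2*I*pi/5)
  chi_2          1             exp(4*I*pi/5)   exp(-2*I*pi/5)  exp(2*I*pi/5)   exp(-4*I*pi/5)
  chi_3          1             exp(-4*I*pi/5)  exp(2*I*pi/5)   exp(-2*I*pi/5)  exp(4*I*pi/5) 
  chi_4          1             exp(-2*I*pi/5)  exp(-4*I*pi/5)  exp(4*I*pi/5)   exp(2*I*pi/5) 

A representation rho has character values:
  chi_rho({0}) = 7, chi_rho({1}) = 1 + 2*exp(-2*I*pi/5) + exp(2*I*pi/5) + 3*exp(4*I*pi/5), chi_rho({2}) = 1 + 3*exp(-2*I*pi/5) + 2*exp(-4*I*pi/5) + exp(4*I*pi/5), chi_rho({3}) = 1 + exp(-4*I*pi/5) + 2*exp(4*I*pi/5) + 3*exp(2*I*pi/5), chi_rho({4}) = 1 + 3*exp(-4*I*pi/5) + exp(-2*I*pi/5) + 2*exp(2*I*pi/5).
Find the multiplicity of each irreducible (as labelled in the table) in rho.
Multiplicities: chi_0: 1, chi_1: 1, chi_2: 3, chi_3: 0, chi_4: 2.

Justification: Use <chi_rho, chi> = (1/|G|) sum_C |C| * chi_rho(C) * conj(chi(C)) with |G| = 5 for each irreducible chi in the table:
  <chi_rho, chi_0> = (1/5)[1*(7)*conj(1) + 1*(1 + 2*exp(-2*I*pi/5) + exp(2*I*pi/5) + 3*exp(4*I*pi/5))*conj(1) + 1*(1 + 3*exp(-2*I*pi/5) + 2*exp(-4*I*pi/5) + exp(4*I*pi/5))*conj(1) + 1*(1 + exp(-4*I*pi/5) + 2*exp(4*I*pi/5) + 3*exp(2*I*pi/5))*conj(1) + 1*(1 + 3*exp(-4*I*pi/5) + exp(-2*I*pi/5) + 2*exp(2*I*pi/5))*conj(1)]
      = (1/5)[(7) + (1 + 2*exp(-2*I*pi/5) + exp(2*I*pi/5) + 3*exp(4*I*pi/5)) + (1 + 3*exp(-2*I*pi/5) + 2*exp(-4*I*pi/5) + exp(4*I*pi/5)) + (1 + exp(-4*I*pi/5) + 2*exp(4*I*pi/5) + 3*exp(2*I*pi/5)) + (1 + 3*exp(-4*I*pi/5) + exp(-2*I*pi/5) + 2*exp(2*I*pi/5))] = 5/5 = 1
  <chi_rho, chi_1> = (1/5)[1*(7)*conj(1) + 1*(1 + 2*exp(-2*I*pi/5) + exp(2*I*pi/5) + 3*exp(4*I*pi/5))*conj(exp(2*I*pi/5)) + 1*(1 + 3*exp(-2*I*pi/5) + 2*exp(-4*I*pi/5) + exp(4*I*pi/5))*conj(exp(4*I*pi/5)) + 1*(1 + exp(-4*I*pi/5) + 2*exp(4*I*pi/5) + 3*exp(2*I*pi/5))*conj(exp(-4*I*pi/5)) + 1*(1 + 3*exp(-4*I*pi/5) + exp(-2*I*pi/5) + 2*exp(2*I*pi/5))*conj(exp(-2*I*pi/5))]
      = (1/5)[(7) + (1 + 2*exp(-4*I*pi/5) + exp(-2*I*pi/5) + 3*exp(2*I*pi/5)) + (1 + exp(-4*I*pi/5) + 3*exp(4*I*pi/5) + 2*exp(2*I*pi/5)) + (1 + 2*exp(-2*I*pi/5) + 3*exp(-4*I*pi/5) + exp(4*I*pi/5)) + (1 + 3*exp(-2*I*pi/5) + exp(2*I*pi/5) + 2*exp(4*I*pi/5))] = 5/5 = 1
  <chi_rho, chi_2> = (1/5)[1*(7)*conj(1) + 1*(1 + 2*exp(-2*I*pi/5) + exp(2*I*pi/5) + 3*exp(4*I*pi/5))*conj(exp(4*I*pi/5)) + 1*(1 + 3*exp(-2*I*pi/5) + 2*exp(-4*I*pi/5) + exp(4*I*pi/5))*conj(exp(-2*I*pi/5)) + 1*(1 + exp(-4*I*pi/5) + 2*exp(4*I*pi/5) + 3*exp(2*I*pi/5))*conj(exp(2*I*pi/5)) + 1*(1 + 3*exp(-4*I*pi/5) + exp(-2*I*pi/5) + 2*exp(2*I*pi/5))*conj(exp(-4*I*pi/5))]
      = (1/5)[(7) + (3 + exp(-2*I*pi/5) + exp(-4*I*pi/5) + 2*exp(4*I*pi/5)) + (3 + 2*exp(-2*I*pi/5) + exp(-4*I*pi/5) + exp(2*I*pi/5)) + (3 + exp(-2*I*pi/5) + exp(4*I*pi/5) + 2*exp(2*I*pi/5)) + (3 + 2*exp(-4*I*pi/5) + exp(4*I*pi/5) + exp(2*I*pi/5))] = 15/5 = 3
  <chi_rho, chi_3> = (1/5)[1*(7)*conj(1) + 1*(1 + 2*exp(-2*I*pi/5) + exp(2*I*pi/5) + 3*exp(4*I*pi/5))*conj(exp(-4*I*pi/5)) + 1*(1 + 3*exp(-2*I*pi/5) + 2*exp(-4*I*pi/5) + exp(4*I*pi/5))*conj(exp(2*I*pi/5)) + 1*(1 + exp(-4*I*pi/5) + 2*exp(4*I*pi/5) + 3*exp(2*I*pi/5))*conj(exp(-2*I*pi/5)) + 1*(1 + 3*exp(-4*I*pi/5) + exp(-2*I*pi/5) + 2*exp(2*I*pi/5))*conj(exp(4*I*pi/5))]
      = (1/5)[(7) + (3*exp(-2*I*pi/5) + exp(-4*I*pi/5) + exp(4*I*pi/5) + 2*exp(2*I*pi/5)) + (3*exp(-4*I*pi/5) + exp(-2*I*pi/5) + exp(2*I*pi/5) + 2*exp(4*I*pi/5)) + (2*exp(-4*I*pi/5) + exp(-2*I*pi/5) + exp(2*I*pi/5) + 3*exp(4*I*pi/5)) + (2*exp(-2*I*pi/5) + exp(-4*I*pi/5) + exp(4*I*pi/5) + 3*exp(2*I*pi/5))] = 0/5 = 0
  <chi_rho, chi_4> = (1/5)[1*(7)*conj(1) + 1*(1 + 2*exp(-2*I*pi/5) + exp(2*I*pi/5) + 3*exp(4*I*pi/5))*conj(exp(-2*I*pi/5)) + 1*(1 + 3*exp(-2*I*pi/5) + 2*exp(-4*I*pi/5) + exp(4*I*pi/5))*conj(exp(-4*I*pi/5)) + 1*(1 + exp(-4*I*pi/5) + 2*exp(4*I*pi/5) + 3*exp(2*I*pi/5))*conj(exp(4*I*pi/5)) + 1*(1 + 3*exp(-4*I*pi/5) + exp(-2*I*pi/5) + 2*exp(2*I*pi/5))*conj(exp(2*I*pi/5))]
      = (1/5)[(7) + (2 + 3*exp(-4*I*pi/5) + exp(4*I*pi/5) + exp(2*I*pi/5)) + (2 + exp(-2*I*pi/5) + exp(4*I*pi/5) + 3*exp(2*I*pi/5)) + (2 + 3*exp(-2*I*pi/5) + exp(-4*I*pi/5) + exp(2*I*pi/5)) + (2 + exp(-2*I*pi/5) + exp(-4*I*pi/5) + 3*exp(4*I*pi/5))] = 10/5 = 2
(Exp terms are combined using exp(i*s)*conj(exp(i*t)) = exp(i*(s-t)), and sums of them are collapsed using the identity that for every m > 1 the m distinct m-th roots of unity sum to 0, e.g. 1 + exp(2*I*pi/3) + exp(-2*I*pi/3) = 0.)
Dimension check: dim(rho) = sum (mult * dim) = 1*1 + 1*1 + 3*1 + 0*1 + 2*1 = 7 = chi_rho(e) = 7.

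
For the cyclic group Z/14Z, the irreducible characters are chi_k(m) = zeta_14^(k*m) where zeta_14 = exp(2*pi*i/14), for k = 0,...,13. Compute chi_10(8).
chi_10(8) = zeta_14^80 = exp(-4*I*pi/7)

Explanation: chi_10(8) = zeta_14^(10*8) = zeta_14^80. Since zeta_14^14 = 1, this equals zeta_14^10 = exp(2*pi*i*10/14) = exp(-4*I*pi/7).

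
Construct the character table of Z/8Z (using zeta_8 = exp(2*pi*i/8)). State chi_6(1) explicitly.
Character table of Z/8Z (irreps indexed chi_0,...,chi_7 with chi_k(m) = zeta_8^(k*m), zeta_8 = exp(2*pi*i/8)):
  irrep \ class  {0} (size 1)  {1} (size 1)    {2} (size 1)  {3} (size 1)    {4} (size 1)  {5} (size 1)    {6} (size 1)  {7} (size 1)  
  chi_0          1             1               1             1               1             1               1             1             
  chi_1          1             exp(I*pi/4)     I             exp(3*I*pi/4)   -1            exp(-3*I*pi/4)  -I            exp(-I*pi/4)  
  chi_2          1             I               -1            -I              1             I               -1            -I            
  chi_3          1             exp(3*I*pi/4)   -I            exp(I*pi/4)     -1            exp(-I*pi/4)    I             exp(-3*I*pi/4)
  chi_4          1             -1              1             -1              1             -1              1             -1            
  chi_5          1             exp(-3*I*pi/4)  I             exp(-I*pi/4)    -1            exp(I*pi/4)     -I            exp(3*I*pi/4) 
  chi_6          1             -I              -1            I               1             -I              -1            I             
  chi_7          1             exp(-I*pi/4)    -I            exp(-3*I*pi/4)  -1            exp(3*I*pi/4)   I             exp(I*pi/4)   

Spot check: chi_6(1) = zeta_8^(6*1) = zeta_8^6 = -I.

Explanation: Z/8Z is abelian, so all 8 irreducible complex representations are 1-dimensional. They are given by chi_k(m) = zeta_8^(k*m) for k = 0,...,7. Row orthogonality: sum_m chi_k(m) conj(chi_l(m)) = 8 * [k = l].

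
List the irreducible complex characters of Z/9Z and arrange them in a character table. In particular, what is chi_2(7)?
Character table of Z/9Z (irreps indexed chi_0,...,chi_8 with chi_k(m) = zeta_9^(k*m), zeta_9 = exp(2*pi*i/9)):
  irrep \ class  {0} (size 1)  {1} (size 1)    {2} (size 1)    {3} (size 1)    {4} (size 1)    {5} (size 1)    {6} (size 1)    {7} (size 1)    {8} (size 1)  
  chi_0          1             1               1               1               1               1               1               1               1             
  chi_1          1             exp(2*I*pi/9)   exp(4*I*pi/9)   exp(2*I*pi/3)   exp(8*I*pi/9)   exp(-8*I*pi/9)  exp(-2*I*pi/3)  exp(-4*I*pi/9)  exp(-2*I*pi/9)
  chi_2          1             exp(4*I*pi/9)   exp(8*I*pi/9)   exp(-2*I*pi/3)  exp(-2*I*pi/9)  exp(2*I*pi/9)   exp(2*I*pi/3)   exp(-8*I*pi/9)  exp(-4*I*pi/9)
  chi_3          1             exp(2*I*pi/3)   exp(-2*I*pi/3)  1               exp(2*I*pi/3)   exp(-2*I*pi/3)  1               exp(2*I*pi/3)   exp(-2*I*pi/3)
  chi_4          1             exp(8*I*pi/9)   exp(-2*I*pi/9)  exp(2*I*pi/3)   exp(-4*I*pi/9)  exp(4*I*pi/9)   exp(-2*I*pi/3)  exp(2*I*pi/9)   exp(-8*I*pi/9)
  chi_5          1             exp(-8*I*pi/9)  exp(2*I*pi/9)   exp(-2*I*pi/3)  exp(4*I*pi/9)   exp(-4*I*pi/9)  exp(2*I*pi/3)   exp(-2*I*pi/9)  exp(8*I*pi/9) 
  chi_6          1             exp(-2*I*pi/3)  exp(2*I*pi/3)   1               exp(-2*I*pi/3)  exp(2*I*pi/3)   1               exp(-2*I*pi/3)  exp(2*I*pi/3) 
  chi_7          1             exp(-4*I*pi/9)  exp(-8*I*pi/9)  exp(2*I*pi/3)   exp(2*I*pi/9)   exp(-2*I*pi/9)  exp(-2*I*pi/3)  exp(8*I*pi/9)   exp(4*I*pi/9) 
  chi_8          1             exp(-2*I*pi/9)  exp(-4*I*pi/9)  exp(-2*I*pi/3)  exp(-8*I*pi/9)  exp(8*I*pi/9)   exp(2*I*pi/3)   exp(4*I*pi/9)   exp(2*I*pi/9) 

Spot check: chi_2(7) = zeta_9^(2*7) = zeta_9^14 = exp(-8*I*pi/9).

Derivation: Z/9Z is abelian, so all 9 irreducible complex representations are 1-dimensional. They are given by chi_k(m) = zeta_9^(k*m) for k = 0,...,8. Row orthogonality: sum_m chi_k(m) conj(chi_l(m)) = 9 * [k = l].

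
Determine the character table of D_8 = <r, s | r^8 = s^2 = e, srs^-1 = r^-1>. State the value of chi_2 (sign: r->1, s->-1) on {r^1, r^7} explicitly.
Conjugacy classes: {e} of size 1, {r^4} of size 1, {r^1, r^7} of size 2, {r^2, r^6} of size 2, {r^3, r^5} of size 2, {s, sr^2, ...} of size 4, {sr, sr^3, ...} of size 4.
Character table:
  irrep \ class              {e} (size 1)  {r^4} (size 1)  {r^1, r^7} (size 2)  {r^2, r^6} (size 2)  {r^3, r^5} (size 2)  {s, sr^2, ...} (size 4)  {sr, sr^3, ...} (size 4)
  chi_1 (triv)               1             1               1                    1                    1                    1                        1                       
  chi_2 (sign: r->1, s->-1)  1             1               1                    1                    1                    -1                       -1                      
  chi_3 (r->-1, s->1)        1             1               -1                   1                    -1                   1                        -1                      
  chi_4 (r->-1, s->-1)       1             1               -1                   1                    -1                   -1                       1                       
  chi_5 (2d, j=1)            2             -2              sqrt(2)              0                    -sqrt(2)             0                        0                       
  chi_6 (2d, j=2)            2             2               0                    -2                   0                    0                        0                       
  chi_7 (2d, j=3)            2             -2              -sqrt(2)             0                    sqrt(2)              0                        0                       

Spot check: chi_2 (sign: r->1, s->-1) on {r^1, r^7} = 1.

Why: D_8 has order 2*8 = 16 with 7 conjugacy classes, hence 7 irreducibles. Sum of squared dims 1 + 1 + 1 + 1 + 4 + 4 + 4 = 16 = |G|. Linear characters come from the abelianisation; the 2-dimensional irreps have character r^k -> 2*cos(2*pi*j*k/8), reflections -> 0.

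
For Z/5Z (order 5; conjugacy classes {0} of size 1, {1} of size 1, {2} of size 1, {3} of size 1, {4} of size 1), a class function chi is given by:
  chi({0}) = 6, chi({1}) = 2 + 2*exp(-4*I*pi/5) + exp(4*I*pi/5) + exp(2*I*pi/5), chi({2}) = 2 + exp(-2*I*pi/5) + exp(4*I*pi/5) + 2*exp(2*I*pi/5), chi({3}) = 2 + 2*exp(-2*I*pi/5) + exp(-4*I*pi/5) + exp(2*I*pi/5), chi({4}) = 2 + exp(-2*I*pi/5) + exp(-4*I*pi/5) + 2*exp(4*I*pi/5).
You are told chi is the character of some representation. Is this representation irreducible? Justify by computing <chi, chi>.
Not irreducible (reducible): <chi, chi> = 10 > 1.

<chi, chi> = (1/|G|) sum_C |C| * |chi(C)|^2 = (1/5)[1*|6|^2 + 1*|2 + 2*exp(-4*I*pi/5) + exp(4*I*pi/5) + exp(2*I*pi/5)|^2 + 1*|2 + exp(-2*I*pi/5) + exp(4*I*pi/5) + 2*exp(2*I*pi/5)|^2 + 1*|2 + 2*exp(-2*I*pi/5) + exp(-4*I*pi/5) + exp(2*I*pi/5)|^2 + 1*|2 + exp(-2*I*pi/5) + exp(-4*I*pi/5) + 2*exp(4*I*pi/5)|^2]
  = (1/5)[(36) + (10 + 5*exp(-2*I*pi/5) + 8*exp(-4*I*pi/5) + 8*exp(4*I*pi/5) + 5*exp(2*I*pi/5)) + (10 + 8*exp(-2*I*pi/5) + 5*exp(-4*I*pi/5) + 5*exp(4*I*pi/5) + 8*exp(2*I*pi/5)) + (10 + 8*exp(-2*I*pi/5) + 5*exp(-4*I*pi/5) + 5*exp(4*I*pi/5) + 8*exp(2*I*pi/5)) + (10 + 5*exp(-2*I*pi/5) + 8*exp(-4*I*pi/5) + 8*exp(4*I*pi/5) + 5*exp(2*I*pi/5))] = 50/5 = 10.
(Exp terms are combined using exp(i*s)*conj(exp(i*t)) = exp(i*(s-t)), and sums of them are collapsed using the identity that for every m > 1 the m distinct m-th roots of unity sum to 0, e.g. 1 + exp(2*I*pi/3) + exp(-2*I*pi/3) = 0.)
A character is irreducible iff <chi, chi> = 1, so this representation is reducible.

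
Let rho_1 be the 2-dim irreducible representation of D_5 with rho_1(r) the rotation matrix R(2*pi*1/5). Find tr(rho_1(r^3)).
chi_{rho_1}(r^3) = 2*cos(2*pi*1*3/5) = -sqrt(5)/2 - 1/2

Working: rho_1(r^3) is rotation by angle 2*pi*1*3/5, whose trace is 2*cos(2*pi*1*3/5) = -sqrt(5)/2 - 1/2.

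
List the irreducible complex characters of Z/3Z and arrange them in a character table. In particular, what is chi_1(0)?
Character table of Z/3Z (irreps indexed chi_0,...,chi_2 with chi_k(m) = zeta_3^(k*m), zeta_3 = exp(2*pi*i/3)):
  irrep \ class  {0} (size 1)  {1} (size 1)    {2} (size 1)  
  chi_0          1             1               1             
  chi_1          1             exp(2*I*pi/3)   exp(-2*I*pi/3)
  chi_2          1             exp(-2*I*pi/3)  exp(2*I*pi/3) 

Spot check: chi_1(0) = zeta_3^(1*0) = zeta_3^0 = 1.

Z/3Z is abelian, so all 3 irreducible complex representations are 1-dimensional. They are given by chi_k(m) = zeta_3^(k*m) for k = 0,...,2. Row orthogonality: sum_m chi_k(m) conj(chi_l(m)) = 3 * [k = l].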